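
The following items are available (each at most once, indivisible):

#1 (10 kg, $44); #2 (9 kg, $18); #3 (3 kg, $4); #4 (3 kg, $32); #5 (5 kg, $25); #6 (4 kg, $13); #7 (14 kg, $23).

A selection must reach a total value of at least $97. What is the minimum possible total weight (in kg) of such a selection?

18

Subsets with value ≥ 97, sorted by total weight:
- #1+#4+#5: weight 18, value 101
- #1+#3+#4+#5: weight 21, value 105
Minimum weight: 18 kg.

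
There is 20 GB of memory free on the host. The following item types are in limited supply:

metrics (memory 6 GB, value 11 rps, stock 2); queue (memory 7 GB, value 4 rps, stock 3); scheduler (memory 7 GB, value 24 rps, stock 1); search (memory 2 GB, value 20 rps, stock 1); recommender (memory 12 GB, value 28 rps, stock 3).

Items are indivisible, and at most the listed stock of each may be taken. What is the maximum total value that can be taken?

59 rps

Top feasible selections:
- 1×metrics + 1×search + 1×recommender: memory 20, value 59
- 1×metrics + 1×scheduler + 1×search: memory 15, value 55
- 1×scheduler + 1×recommender: memory 19, value 52
- 1×search + 1×recommender: memory 14, value 48
Best: 59 rps.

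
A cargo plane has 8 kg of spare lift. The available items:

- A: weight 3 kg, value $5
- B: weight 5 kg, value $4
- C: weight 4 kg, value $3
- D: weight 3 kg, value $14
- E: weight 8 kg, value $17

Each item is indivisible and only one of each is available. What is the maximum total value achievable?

This is a 0/1 knapsack; check combinations near the capacity.
- A+D: weight 3+3=6, value 5+14=19
- B+D: weight 5+3=8, value 4+14=18
- C+D: weight 4+3=7, value 3+14=17
- E: weight 8, value 17
Best: $19.

$19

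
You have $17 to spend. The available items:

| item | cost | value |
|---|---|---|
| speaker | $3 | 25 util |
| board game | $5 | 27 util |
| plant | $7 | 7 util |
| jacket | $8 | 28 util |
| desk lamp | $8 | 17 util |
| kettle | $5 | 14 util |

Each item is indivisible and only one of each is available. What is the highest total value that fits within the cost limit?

80 util

This is a 0/1 knapsack; check combinations near the capacity.
- speaker+board game+jacket: cost 3+5+8=16, value 25+27+28=80
- speaker+board game+desk lamp: cost 3+5+8=16, value 25+27+17=69
- speaker+jacket+kettle: cost 3+8+5=16, value 25+28+14=67
Best: 80 util.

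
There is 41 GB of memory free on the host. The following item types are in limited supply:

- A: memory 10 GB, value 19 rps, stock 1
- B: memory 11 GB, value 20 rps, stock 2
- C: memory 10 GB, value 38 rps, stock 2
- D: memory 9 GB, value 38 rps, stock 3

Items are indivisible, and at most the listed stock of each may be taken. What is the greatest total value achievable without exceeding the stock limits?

152 rps

Best selections within memory 41 and stock limits:
- 1×C + 3×D: memory 37, value 152
- 2×C + 2×D: memory 38, value 152
Best: 152 rps.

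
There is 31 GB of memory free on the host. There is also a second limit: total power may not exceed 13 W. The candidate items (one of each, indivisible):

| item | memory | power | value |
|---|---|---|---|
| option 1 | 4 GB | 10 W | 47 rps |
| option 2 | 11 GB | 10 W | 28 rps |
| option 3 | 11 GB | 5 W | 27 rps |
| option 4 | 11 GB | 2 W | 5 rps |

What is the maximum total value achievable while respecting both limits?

Feasible sets respecting both limits:
- option 1+option 4: memory 15, power 12, value 52
- option 1: memory 4, power 10, value 47
- option 2+option 4: memory 22, power 12, value 33
Best: 52 rps.

52 rps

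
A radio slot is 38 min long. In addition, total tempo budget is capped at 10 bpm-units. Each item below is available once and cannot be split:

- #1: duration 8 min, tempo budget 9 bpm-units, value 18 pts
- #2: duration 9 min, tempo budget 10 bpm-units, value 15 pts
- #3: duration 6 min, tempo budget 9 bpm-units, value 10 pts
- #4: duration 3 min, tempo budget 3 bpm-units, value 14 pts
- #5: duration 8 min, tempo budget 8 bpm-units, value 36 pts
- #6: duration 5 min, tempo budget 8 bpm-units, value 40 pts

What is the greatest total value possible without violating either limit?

Feasible sets respecting both limits:
- #6: duration 5, tempo budget 8, value 40
- #5: duration 8, tempo budget 8, value 36
- #1: duration 8, tempo budget 9, value 18
- #2: duration 9, tempo budget 10, value 15
Best: 40 pts.

40 pts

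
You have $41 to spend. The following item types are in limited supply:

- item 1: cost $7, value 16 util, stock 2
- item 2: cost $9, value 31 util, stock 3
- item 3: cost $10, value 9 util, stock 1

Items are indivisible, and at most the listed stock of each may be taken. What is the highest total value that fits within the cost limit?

125 util

Best selections within cost 41 and stock limits:
- 2×item 1 + 3×item 2: cost 41, value 125
- 1×item 1 + 3×item 2: cost 34, value 109
- 3×item 2 + 1×item 3: cost 37, value 102
Best: 125 util.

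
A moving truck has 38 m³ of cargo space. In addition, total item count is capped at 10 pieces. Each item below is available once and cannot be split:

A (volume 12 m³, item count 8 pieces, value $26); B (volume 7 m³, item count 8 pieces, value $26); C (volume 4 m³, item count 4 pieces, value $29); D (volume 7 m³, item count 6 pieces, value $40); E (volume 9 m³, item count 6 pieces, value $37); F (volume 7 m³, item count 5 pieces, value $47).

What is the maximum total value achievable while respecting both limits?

Feasible sets respecting both limits:
- C+F: volume 11, item count 9, value 76
- C+D: volume 11, item count 10, value 69
- C+E: volume 13, item count 10, value 66
- F: volume 7, item count 5, value 47
Best: $76.

$76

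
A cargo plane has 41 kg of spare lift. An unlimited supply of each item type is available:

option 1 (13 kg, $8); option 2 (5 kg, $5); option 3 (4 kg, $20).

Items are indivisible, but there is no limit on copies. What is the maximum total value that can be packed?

Best value-per-unit is option 3 at 20/4, and filling with it alone uses weight 10×4=40. No mix of the others beats 10×20 = 200.

$200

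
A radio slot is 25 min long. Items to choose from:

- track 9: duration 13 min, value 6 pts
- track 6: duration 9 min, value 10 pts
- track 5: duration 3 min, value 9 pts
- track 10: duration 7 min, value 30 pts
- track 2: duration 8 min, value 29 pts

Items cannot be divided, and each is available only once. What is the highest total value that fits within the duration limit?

Check high-value combinations within 25 min:
- track 6+track 10+track 2: duration 9+7+8=24, value 10+30+29=69
- track 5+track 10+track 2: duration 3+7+8=18, value 9+30+29=68
- track 10+track 2: duration 7+8=15, value 30+29=59
Best: 69 pts.

69 pts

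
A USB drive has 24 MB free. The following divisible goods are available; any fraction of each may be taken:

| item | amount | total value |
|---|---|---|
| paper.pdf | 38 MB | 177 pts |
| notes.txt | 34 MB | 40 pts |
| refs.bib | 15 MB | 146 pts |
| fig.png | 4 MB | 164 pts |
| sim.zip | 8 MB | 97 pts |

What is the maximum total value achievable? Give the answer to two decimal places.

377.80

Take in order of value per unit:
- fig.png (164/4 per unit): all 4 → value 164, running total 164.00
- sim.zip (97/8 per unit): all 8 → value 97, running total 261.00
- refs.bib (146/15 per unit): 12 of 15 → value 12×146/15 = 116.8000, running total 377.80
Total 377.80.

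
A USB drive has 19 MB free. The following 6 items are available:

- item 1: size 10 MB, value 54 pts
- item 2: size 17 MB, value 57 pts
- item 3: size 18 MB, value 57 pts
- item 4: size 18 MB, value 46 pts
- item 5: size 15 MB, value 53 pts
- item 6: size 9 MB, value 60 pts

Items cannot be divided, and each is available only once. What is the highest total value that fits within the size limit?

Check high-value combinations within 19 MB:
- item 1+item 6: size 10+9=19, value 54+60=114
- item 6: size 9, value 60
- item 2: size 17, value 57
- item 3: size 18, value 57
Best: 114 pts.

114 pts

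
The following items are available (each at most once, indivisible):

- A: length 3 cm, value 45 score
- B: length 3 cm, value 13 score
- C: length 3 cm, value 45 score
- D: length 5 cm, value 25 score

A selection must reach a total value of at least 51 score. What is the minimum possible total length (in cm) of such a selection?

6

Subsets with value ≥ 51, sorted by total length:
- A+C: length 6, value 90
- A+B: length 6, value 58
- B+C: length 6, value 58
Minimum length: 6 cm.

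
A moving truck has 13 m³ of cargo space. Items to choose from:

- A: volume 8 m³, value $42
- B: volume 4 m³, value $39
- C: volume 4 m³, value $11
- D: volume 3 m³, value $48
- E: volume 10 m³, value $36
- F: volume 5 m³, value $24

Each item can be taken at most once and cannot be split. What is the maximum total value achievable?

$111

Check high-value combinations within 13 m³:
- B+D+F: volume 4+3+5=12, value 39+48+24=111
- B+C+D: volume 4+4+3=11, value 39+11+48=98
- A+D: volume 8+3=11, value 42+48=90
- B+D: volume 4+3=7, value 39+48=87
Best: $111.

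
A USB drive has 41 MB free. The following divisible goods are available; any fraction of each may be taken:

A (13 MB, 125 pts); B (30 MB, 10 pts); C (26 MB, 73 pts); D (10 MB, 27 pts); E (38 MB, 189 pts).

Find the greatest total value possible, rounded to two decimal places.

Take in order of value per unit:
- A (125/13 per unit): all 13 → value 125, running total 125.00
- E (189/38 per unit): 28 of 38 → value 28×189/38 = 139.2632, running total 264.26
Total 264.26.

264.26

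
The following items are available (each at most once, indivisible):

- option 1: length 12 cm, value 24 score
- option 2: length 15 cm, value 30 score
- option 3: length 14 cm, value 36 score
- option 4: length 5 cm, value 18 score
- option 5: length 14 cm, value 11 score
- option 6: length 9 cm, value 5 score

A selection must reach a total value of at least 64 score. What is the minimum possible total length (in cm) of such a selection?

29

Subsets with value ≥ 64, sorted by total length:
- option 2+option 3: length 29, value 66
- option 1+option 3+option 4: length 31, value 78
Minimum length: 29 cm.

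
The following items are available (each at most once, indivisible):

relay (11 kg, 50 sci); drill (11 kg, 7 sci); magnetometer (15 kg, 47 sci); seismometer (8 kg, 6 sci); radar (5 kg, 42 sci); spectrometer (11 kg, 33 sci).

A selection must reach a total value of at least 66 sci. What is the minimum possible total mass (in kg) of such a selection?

Subsets with value ≥ 66, sorted by total mass:
- relay+radar: mass 16, value 92
- radar+spectrometer: mass 16, value 75
Minimum mass: 16 kg.

16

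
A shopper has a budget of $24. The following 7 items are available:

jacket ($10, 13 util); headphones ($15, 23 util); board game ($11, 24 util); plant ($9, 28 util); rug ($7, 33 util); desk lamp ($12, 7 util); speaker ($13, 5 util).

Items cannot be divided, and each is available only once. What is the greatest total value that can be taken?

61 util

Check high-value combinations within $24:
- plant+rug: cost 9+7=16, value 28+33=61
- board game+rug: cost 11+7=18, value 24+33=57
- headphones+rug: cost 15+7=22, value 23+33=56
Best: 61 util.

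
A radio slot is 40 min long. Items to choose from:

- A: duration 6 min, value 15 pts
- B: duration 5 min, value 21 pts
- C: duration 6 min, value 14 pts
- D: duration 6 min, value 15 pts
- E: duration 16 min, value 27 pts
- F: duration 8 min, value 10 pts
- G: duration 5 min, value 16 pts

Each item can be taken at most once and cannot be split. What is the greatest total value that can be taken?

94 pts

Check high-value combinations within 40 min:
- A+B+D+E+G: duration 6+5+6+16+5=38, value 15+21+15+27+16=94
- A+B+C+E+G: duration 6+5+6+16+5=38, value 15+21+14+27+16=93
- B+C+D+E+G: duration 5+6+6+16+5=38, value 21+14+15+27+16=93
- A+B+C+D+E: duration 6+5+6+6+16=39, value 15+21+14+15+27=92
Best: 94 pts.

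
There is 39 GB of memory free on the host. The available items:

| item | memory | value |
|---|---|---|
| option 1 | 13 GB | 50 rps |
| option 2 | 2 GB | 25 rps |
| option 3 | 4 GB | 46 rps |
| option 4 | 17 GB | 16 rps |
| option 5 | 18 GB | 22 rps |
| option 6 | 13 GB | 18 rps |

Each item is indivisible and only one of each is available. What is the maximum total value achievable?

143 rps

This is a 0/1 knapsack; check combinations near the capacity.
- option 1+option 2+option 3+option 5: memory 13+2+4+18=37, value 50+25+46+22=143
- option 1+option 2+option 3+option 6: memory 13+2+4+13=32, value 50+25+46+18=139
- option 1+option 2+option 3+option 4: memory 13+2+4+17=36, value 50+25+46+16=137
Best: 143 rps.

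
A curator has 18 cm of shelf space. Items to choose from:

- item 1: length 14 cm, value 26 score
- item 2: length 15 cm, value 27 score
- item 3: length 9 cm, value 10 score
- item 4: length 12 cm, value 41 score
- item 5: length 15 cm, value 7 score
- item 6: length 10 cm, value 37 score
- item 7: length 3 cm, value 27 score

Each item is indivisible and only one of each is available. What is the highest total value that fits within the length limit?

68 score

This is a 0/1 knapsack; check combinations near the capacity.
- item 4+item 7: length 12+3=15, value 41+27=68
- item 6+item 7: length 10+3=13, value 37+27=64
- item 2+item 7: length 15+3=18, value 27+27=54
Best: 68 score.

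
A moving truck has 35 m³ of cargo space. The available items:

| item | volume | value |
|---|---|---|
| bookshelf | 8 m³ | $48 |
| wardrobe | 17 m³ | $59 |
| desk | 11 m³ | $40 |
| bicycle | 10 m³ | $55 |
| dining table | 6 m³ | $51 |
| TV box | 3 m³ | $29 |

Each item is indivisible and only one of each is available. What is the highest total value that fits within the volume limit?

$194

Check high-value combinations within 35 m³:
- bookshelf+desk+bicycle+dining table: volume 8+11+10+6=35, value 48+40+55+51=194
- bookshelf+wardrobe+dining table+TV box: volume 8+17+6+3=34, value 48+59+51+29=187
- bookshelf+bicycle+dining table+TV box: volume 8+10+6+3=27, value 48+55+51+29=183
- desk+bicycle+dining table+TV box: volume 11+10+6+3=30, value 40+55+51+29=175
Best: $194.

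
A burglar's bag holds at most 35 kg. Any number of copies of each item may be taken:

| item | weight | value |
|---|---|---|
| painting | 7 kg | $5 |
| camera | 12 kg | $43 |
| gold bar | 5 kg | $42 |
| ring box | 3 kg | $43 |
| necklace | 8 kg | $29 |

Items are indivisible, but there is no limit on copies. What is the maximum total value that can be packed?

$473

Best value-per-unit is ring box at 43/3, and filling with it alone uses weight 11×3=33. No mix of the others beats 11×43 = 473.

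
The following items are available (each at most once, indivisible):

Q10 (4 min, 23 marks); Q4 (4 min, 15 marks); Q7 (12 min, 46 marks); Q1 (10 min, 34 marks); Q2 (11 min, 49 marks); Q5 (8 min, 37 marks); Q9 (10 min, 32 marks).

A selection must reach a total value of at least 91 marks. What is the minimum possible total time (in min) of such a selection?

Subsets with value ≥ 91, sorted by total time:
- Q10+Q1+Q5: time 22, value 94
- Q10+Q5+Q9: time 22, value 92
- Q10+Q2+Q5: time 23, value 109
Minimum time: 22 min.

22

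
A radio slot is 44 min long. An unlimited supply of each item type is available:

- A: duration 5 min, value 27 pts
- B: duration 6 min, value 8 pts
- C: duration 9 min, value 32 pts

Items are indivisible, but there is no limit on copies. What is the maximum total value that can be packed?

221 pts

Best value-per-unit is A at 27/5; filling with it alone gives 8×27 = 216.
Optimal mix: 7×A + 1×C → duration 44, value 221.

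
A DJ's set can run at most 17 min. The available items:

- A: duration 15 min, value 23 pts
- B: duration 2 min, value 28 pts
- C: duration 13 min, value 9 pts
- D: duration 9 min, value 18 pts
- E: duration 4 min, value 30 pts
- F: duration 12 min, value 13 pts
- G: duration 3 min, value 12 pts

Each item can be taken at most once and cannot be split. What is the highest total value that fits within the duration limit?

76 pts

Check high-value combinations within 17 min:
- B+D+E: duration 2+9+4=15, value 28+18+30=76
- B+E+G: duration 2+4+3=9, value 28+30+12=70
- D+E+G: duration 9+4+3=16, value 18+30+12=60
- B+E: duration 2+4=6, value 28+30=58
Best: 76 pts.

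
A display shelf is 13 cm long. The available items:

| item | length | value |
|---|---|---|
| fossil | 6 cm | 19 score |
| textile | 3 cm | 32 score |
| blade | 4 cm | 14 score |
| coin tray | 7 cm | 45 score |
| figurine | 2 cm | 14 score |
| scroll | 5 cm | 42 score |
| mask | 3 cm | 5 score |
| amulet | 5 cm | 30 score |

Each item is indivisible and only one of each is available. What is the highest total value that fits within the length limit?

Check high-value combinations within 13 cm:
- textile+scroll+amulet: length 3+5+5=13, value 32+42+30=104
- textile+figurine+scroll+mask: length 3+2+5+3=13, value 32+14+42+5=93
- textile+coin tray+figurine: length 3+7+2=12, value 32+45+14=91
- textile+figurine+scroll: length 3+2+5=10, value 32+14+42=88
- textile+blade+scroll: length 3+4+5=12, value 32+14+42=88
Best: 104 score.

104 score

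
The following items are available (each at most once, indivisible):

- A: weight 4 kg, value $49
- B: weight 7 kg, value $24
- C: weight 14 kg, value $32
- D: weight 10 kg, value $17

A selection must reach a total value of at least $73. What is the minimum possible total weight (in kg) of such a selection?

Subsets with value ≥ 73, sorted by total weight:
- A+B: weight 11, value 73
- A+C: weight 18, value 81
- A+B+D: weight 21, value 90
- A+B+C: weight 25, value 105
Minimum weight: 11 kg.

11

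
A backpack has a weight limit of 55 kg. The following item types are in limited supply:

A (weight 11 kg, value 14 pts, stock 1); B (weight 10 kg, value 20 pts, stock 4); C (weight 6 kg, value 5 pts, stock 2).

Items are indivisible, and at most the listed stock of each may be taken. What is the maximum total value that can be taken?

94 pts

Top feasible selections:
- 1×A + 4×B: weight 51, value 94
- 4×B + 2×C: weight 52, value 90
- 4×B + 1×C: weight 46, value 85
- 1×A + 3×B + 2×C: weight 53, value 84
Best: 94 pts.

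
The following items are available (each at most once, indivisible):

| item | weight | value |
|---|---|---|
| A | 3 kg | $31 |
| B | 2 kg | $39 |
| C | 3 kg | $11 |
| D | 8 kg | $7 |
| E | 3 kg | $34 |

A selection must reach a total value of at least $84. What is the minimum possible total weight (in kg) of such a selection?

Subsets with value ≥ 84, sorted by total weight:
- A+B+E: weight 8, value 104
- B+C+E: weight 8, value 84
- A+B+C+E: weight 11, value 115
Minimum weight: 8 kg.

8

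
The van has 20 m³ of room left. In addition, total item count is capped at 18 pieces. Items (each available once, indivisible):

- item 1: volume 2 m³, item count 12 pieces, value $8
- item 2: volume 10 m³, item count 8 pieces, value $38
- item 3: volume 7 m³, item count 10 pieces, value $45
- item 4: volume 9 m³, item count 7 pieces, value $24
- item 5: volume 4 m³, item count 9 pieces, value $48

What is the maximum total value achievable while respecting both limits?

Feasible sets respecting both limits:
- item 2+item 5: volume 14, item count 17, value 86
- item 2+item 3: volume 17, item count 18, value 83
- item 4+item 5: volume 13, item count 16, value 72
- item 3+item 4: volume 16, item count 17, value 69
Best: $86.

$86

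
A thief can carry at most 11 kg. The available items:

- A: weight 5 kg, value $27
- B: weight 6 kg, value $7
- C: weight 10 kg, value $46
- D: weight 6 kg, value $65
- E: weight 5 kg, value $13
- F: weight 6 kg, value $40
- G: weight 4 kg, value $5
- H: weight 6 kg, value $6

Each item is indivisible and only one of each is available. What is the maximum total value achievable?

$92

This is a 0/1 knapsack; check combinations near the capacity.
- A+D: weight 5+6=11, value 27+65=92
- D+E: weight 6+5=11, value 65+13=78
- D+G: weight 6+4=10, value 65+5=70
Best: $92.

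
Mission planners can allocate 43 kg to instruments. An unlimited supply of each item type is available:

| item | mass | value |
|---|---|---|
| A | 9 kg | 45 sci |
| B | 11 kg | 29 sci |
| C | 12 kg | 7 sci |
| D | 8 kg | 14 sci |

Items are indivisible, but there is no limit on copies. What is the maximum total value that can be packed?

Best value-per-unit is A at 45/9, and filling with it alone uses mass 4×9=36. No mix of the others beats 4×45 = 180.

180 sci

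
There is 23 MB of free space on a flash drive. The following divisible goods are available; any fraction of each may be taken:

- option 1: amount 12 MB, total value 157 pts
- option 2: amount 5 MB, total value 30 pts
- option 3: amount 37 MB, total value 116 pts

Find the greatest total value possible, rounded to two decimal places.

Take in order of value per unit:
- option 1 (157/12 per unit): all 12 → value 157, running total 157.00
- option 2 (30/5 per unit): all 5 → value 30, running total 187.00
- option 3 (116/37 per unit): 6 of 37 → value 6×116/37 = 18.8108, running total 205.81
Total 205.81.

205.81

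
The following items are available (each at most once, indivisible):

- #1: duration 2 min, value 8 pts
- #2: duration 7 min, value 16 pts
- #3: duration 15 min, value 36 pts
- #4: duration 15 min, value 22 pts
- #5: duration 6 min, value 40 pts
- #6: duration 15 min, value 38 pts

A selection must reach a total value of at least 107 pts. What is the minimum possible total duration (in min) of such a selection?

Subsets with value ≥ 107, sorted by total duration:
- #3+#5+#6: duration 36, value 114
- #1+#3+#5+#6: duration 38, value 122
Minimum duration: 36 min.

36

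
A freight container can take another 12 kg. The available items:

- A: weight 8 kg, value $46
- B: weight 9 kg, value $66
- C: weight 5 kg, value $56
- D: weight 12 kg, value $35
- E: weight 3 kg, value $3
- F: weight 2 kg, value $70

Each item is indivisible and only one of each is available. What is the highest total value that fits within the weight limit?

Check high-value combinations within 12 kg:
- B+F: weight 9+2=11, value 66+70=136
- C+E+F: weight 5+3+2=10, value 56+3+70=129
- C+F: weight 5+2=7, value 56+70=126
- A+F: weight 8+2=10, value 46+70=116
Best: $136.

$136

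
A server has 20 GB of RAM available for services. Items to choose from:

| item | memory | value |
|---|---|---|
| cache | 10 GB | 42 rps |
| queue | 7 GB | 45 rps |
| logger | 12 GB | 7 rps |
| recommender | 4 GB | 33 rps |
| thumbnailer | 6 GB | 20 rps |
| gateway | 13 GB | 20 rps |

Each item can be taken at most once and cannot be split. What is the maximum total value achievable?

Check high-value combinations within 20 GB:
- queue+recommender+thumbnailer: memory 7+4+6=17, value 45+33+20=98
- cache+recommender+thumbnailer: memory 10+4+6=20, value 42+33+20=95
- cache+queue: memory 10+7=17, value 42+45=87
Best: 98 rps.

98 rps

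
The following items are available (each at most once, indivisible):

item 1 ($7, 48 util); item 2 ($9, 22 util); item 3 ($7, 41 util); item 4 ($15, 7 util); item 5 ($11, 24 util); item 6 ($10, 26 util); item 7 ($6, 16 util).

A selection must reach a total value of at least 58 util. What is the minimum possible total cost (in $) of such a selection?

13

Subsets with value ≥ 58, sorted by total cost:
- item 1+item 7: cost 13, value 64
- item 1+item 3: cost 14, value 89
- item 1+item 2: cost 16, value 70
Minimum cost: 13 $.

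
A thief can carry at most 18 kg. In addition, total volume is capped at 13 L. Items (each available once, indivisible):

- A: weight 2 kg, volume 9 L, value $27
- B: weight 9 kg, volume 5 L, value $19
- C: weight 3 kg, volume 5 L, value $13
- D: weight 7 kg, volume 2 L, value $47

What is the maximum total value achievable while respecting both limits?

Feasible sets respecting both limits:
- A+D: weight 9, volume 11, value 74
- B+D: weight 16, volume 7, value 66
- C+D: weight 10, volume 7, value 60
- D: weight 7, volume 2, value 47
Best: $74.

$74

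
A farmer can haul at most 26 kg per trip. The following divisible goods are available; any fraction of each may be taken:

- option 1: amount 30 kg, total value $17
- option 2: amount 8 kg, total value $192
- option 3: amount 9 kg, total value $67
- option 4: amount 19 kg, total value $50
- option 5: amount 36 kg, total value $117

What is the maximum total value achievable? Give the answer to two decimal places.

Take in order of value per unit:
- option 2 (192/8 per unit): all 8 → value 192, running total 192.00
- option 3 (67/9 per unit): all 9 → value 67, running total 259.00
- option 5 (117/36 per unit): 9 of 36 → value 9×117/36 = 29.2500, running total 288.25
Total 288.25.

288.25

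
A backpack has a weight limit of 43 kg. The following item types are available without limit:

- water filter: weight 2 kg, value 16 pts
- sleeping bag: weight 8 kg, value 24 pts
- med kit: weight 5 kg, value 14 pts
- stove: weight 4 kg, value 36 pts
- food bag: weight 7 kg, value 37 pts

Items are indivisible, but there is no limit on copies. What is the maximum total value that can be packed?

Best value-per-unit is stove at 36/4; filling with it alone gives 10×36 = 360.
Optimal mix: 1×water filter + 10×stove → weight 42, value 376.

376 pts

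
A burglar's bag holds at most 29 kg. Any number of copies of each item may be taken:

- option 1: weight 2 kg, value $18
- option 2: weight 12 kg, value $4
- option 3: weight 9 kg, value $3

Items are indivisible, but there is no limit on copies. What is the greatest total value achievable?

$252

Best value-per-unit is option 1 at 18/2, and filling with it alone uses weight 14×2=28. No mix of the others beats 14×18 = 252.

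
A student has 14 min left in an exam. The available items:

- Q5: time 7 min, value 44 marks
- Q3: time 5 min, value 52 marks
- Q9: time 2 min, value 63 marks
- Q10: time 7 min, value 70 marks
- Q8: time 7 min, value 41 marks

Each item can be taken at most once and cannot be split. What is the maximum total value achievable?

Check high-value combinations within 14 min:
- Q3+Q9+Q10: time 5+2+7=14, value 52+63+70=185
- Q5+Q3+Q9: time 7+5+2=14, value 44+52+63=159
- Q3+Q9+Q8: time 5+2+7=14, value 52+63+41=156
- Q9+Q10: time 2+7=9, value 63+70=133
Best: 185 marks.

185 marks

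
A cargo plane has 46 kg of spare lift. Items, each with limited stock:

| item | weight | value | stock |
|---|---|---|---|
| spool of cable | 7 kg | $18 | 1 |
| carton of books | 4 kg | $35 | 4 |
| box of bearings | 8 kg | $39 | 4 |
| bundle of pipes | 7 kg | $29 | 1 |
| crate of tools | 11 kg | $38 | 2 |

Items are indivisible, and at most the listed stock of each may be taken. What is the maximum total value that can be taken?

$265

Best selections within weight 46 and stock limits:
- 1×spool of cable + 4×carton of books + 2×box of bearings + 1×bundle of pipes: weight 46, value 265
- 3×carton of books + 4×box of bearings: weight 44, value 261
Best: $265.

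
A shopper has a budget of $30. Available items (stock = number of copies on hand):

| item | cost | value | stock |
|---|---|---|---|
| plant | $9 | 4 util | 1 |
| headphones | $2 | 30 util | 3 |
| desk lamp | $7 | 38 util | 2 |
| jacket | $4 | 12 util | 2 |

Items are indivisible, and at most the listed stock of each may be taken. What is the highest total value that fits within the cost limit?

190 util

Best selections within cost 30 and stock limits:
- 3×headphones + 2×desk lamp + 2×jacket: cost 28, value 190
- 3×headphones + 2×desk lamp + 1×jacket: cost 24, value 178
- 1×plant + 3×headphones + 2×desk lamp: cost 29, value 170
- 3×headphones + 2×desk lamp: cost 20, value 166
Best: 190 util.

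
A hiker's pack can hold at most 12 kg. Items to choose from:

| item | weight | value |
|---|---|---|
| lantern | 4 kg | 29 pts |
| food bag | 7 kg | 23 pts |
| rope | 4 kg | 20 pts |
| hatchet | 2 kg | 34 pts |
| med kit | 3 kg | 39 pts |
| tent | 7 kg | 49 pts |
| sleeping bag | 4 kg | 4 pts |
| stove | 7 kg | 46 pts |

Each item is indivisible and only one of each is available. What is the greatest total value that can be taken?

Check high-value combinations within 12 kg:
- hatchet+med kit+tent: weight 2+3+7=12, value 34+39+49=122
- hatchet+med kit+stove: weight 2+3+7=12, value 34+39+46=119
- lantern+hatchet+med kit: weight 4+2+3=9, value 29+34+39=102
Best: 122 pts.

122 pts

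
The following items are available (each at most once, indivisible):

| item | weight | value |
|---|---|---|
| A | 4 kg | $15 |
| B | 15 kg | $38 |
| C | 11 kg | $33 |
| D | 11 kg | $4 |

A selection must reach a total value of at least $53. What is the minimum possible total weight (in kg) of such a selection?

Subsets with value ≥ 53, sorted by total weight:
- A+B: weight 19, value 53
- B+C: weight 26, value 71
- A+B+C: weight 30, value 86
Minimum weight: 19 kg.

19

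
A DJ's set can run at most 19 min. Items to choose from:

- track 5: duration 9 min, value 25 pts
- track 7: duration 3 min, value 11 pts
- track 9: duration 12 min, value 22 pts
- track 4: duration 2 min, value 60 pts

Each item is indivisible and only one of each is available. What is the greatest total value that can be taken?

96 pts

Check high-value combinations within 19 min:
- track 5+track 7+track 4: duration 9+3+2=14, value 25+11+60=96
- track 7+track 9+track 4: duration 3+12+2=17, value 11+22+60=93
- track 5+track 4: duration 9+2=11, value 25+60=85
- track 9+track 4: duration 12+2=14, value 22+60=82
Best: 96 pts.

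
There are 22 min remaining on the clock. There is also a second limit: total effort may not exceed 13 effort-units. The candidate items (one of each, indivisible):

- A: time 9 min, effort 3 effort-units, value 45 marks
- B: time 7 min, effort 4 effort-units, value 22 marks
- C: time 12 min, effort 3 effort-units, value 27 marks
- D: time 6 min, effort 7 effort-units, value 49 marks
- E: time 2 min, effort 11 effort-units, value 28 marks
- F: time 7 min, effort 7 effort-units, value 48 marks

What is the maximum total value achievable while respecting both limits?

94 marks

Feasible sets respecting both limits:
- A+D: time 15, effort 10, value 94
- A+F: time 16, effort 10, value 93
- C+D: time 18, effort 10, value 76
- C+F: time 19, effort 10, value 75
Best: 94 marks.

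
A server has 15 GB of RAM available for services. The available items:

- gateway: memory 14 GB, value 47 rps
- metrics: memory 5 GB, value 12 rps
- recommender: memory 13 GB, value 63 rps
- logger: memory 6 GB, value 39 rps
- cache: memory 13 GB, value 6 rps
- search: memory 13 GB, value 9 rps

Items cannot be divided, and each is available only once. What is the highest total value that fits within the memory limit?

Check high-value combinations within 15 GB:
- recommender: memory 13, value 63
- metrics+logger: memory 5+6=11, value 12+39=51
- gateway: memory 14, value 47
- logger: memory 6, value 39
Best: 63 rps.

63 rps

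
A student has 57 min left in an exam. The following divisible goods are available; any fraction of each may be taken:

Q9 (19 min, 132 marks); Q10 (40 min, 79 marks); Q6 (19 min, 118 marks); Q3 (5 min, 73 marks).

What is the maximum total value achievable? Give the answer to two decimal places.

Take in order of value per unit:
- Q3 (73/5 per unit): all 5 → value 73, running total 73.00
- Q9 (132/19 per unit): all 19 → value 132, running total 205.00
- Q6 (118/19 per unit): all 19 → value 118, running total 323.00
- Q10 (79/40 per unit): 14 of 40 → value 14×79/40 = 27.6500, running total 350.65
Total 350.65.

350.65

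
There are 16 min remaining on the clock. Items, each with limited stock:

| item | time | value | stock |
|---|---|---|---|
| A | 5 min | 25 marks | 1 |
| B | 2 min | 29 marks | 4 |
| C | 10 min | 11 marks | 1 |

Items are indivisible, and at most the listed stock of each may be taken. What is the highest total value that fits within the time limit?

Best selections within time 16 and stock limits:
- 1×A + 4×B: time 13, value 141
- 4×B: time 8, value 116
- 1×A + 3×B: time 11, value 112
Best: 141 marks.

141 marks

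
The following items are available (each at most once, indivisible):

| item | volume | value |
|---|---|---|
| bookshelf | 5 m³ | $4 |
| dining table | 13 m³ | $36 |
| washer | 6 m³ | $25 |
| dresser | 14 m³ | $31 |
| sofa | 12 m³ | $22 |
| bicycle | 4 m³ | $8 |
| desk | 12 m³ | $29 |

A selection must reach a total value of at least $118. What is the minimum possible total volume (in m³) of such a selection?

45

Subsets with value ≥ 118, sorted by total volume:
- dining table+washer+dresser+desk: volume 45, value 121
- dining table+washer+sofa+bicycle+desk: volume 47, value 120
- dining table+washer+dresser+bicycle+desk: volume 49, value 129
- dining table+washer+dresser+sofa+bicycle: volume 49, value 122
Minimum volume: 45 m³.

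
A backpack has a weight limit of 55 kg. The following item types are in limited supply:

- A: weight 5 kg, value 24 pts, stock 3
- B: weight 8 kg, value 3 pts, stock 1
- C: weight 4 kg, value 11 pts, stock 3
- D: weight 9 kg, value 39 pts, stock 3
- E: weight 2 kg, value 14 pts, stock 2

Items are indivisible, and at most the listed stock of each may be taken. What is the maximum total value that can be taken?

Top feasible selections:
- 3×A + 2×C + 3×D + 2×E: weight 54, value 239
- 3×A + 1×C + 3×D + 2×E: weight 50, value 228
- 2×A + 3×C + 3×D + 2×E: weight 53, value 226
Best: 239 pts.

239 pts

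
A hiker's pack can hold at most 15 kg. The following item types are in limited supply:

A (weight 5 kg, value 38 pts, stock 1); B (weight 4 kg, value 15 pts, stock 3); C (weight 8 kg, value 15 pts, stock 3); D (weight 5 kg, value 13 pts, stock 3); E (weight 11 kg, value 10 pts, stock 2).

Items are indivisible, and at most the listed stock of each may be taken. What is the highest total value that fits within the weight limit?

Top feasible selections:
- 1×A + 2×B: weight 13, value 68
- 1×A + 1×B + 1×D: weight 14, value 66
- 1×A + 2×D: weight 15, value 64
- 1×A + 1×B: weight 9, value 53
Best: 68 pts.

68 pts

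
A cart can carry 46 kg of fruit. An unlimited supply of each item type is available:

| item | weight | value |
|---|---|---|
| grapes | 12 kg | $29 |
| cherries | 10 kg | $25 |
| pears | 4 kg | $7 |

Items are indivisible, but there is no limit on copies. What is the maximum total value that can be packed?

Best value-per-unit is cherries at 25/10; filling with it alone gives 4×25 = 100.
Optimal mix: 3×grapes + 1×cherries → weight 46, value 112.

$112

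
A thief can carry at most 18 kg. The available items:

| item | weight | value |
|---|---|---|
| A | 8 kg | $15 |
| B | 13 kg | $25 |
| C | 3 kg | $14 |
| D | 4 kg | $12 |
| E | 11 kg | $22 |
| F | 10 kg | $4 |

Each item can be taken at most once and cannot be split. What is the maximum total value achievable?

Check high-value combinations within 18 kg:
- C+D+E: weight 3+4+11=18, value 14+12+22=48
- A+C+D: weight 8+3+4=15, value 15+14+12=41
- B+C: weight 13+3=16, value 25+14=39
- B+D: weight 13+4=17, value 25+12=37
- C+E: weight 3+11=14, value 14+22=36
Best: $48.

$48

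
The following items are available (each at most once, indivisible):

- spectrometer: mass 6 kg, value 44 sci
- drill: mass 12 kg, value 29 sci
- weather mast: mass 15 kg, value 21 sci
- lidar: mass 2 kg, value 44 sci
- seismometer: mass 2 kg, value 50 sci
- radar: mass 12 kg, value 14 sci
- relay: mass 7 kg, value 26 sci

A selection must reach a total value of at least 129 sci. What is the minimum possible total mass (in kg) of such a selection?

Subsets with value ≥ 129, sorted by total mass:
- spectrometer+lidar+seismometer: mass 10, value 138
- spectrometer+lidar+seismometer+relay: mass 17, value 164
Minimum mass: 10 kg.

10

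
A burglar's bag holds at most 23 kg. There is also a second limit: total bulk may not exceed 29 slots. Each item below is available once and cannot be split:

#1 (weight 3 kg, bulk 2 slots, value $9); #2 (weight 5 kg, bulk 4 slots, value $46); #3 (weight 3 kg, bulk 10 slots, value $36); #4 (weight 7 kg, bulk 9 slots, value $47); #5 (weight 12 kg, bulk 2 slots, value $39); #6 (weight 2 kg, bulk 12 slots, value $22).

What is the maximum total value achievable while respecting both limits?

$143

Feasible sets respecting both limits:
- #2+#3+#5+#6: weight 22, bulk 28, value 143
- #1+#2+#3+#4: weight 18, bulk 25, value 138
- #1+#2+#3+#5: weight 23, bulk 18, value 130
Best: $143.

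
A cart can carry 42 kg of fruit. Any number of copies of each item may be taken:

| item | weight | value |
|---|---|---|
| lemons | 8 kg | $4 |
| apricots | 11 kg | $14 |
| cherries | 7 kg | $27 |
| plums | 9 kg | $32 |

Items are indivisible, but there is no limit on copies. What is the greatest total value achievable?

Best value-per-unit is cherries at 27/7, and filling with it alone uses weight 6×7=42. No mix of the others beats 6×27 = 162.

$162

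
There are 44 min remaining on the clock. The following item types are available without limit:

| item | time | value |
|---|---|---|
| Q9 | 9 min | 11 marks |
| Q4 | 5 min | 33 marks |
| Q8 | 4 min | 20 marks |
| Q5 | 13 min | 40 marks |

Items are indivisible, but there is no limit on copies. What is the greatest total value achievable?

284 marks

Best value-per-unit is Q4 at 33/5; filling with it alone gives 8×33 = 264.
Optimal mix: 8×Q4 + 1×Q8 → time 44, value 284.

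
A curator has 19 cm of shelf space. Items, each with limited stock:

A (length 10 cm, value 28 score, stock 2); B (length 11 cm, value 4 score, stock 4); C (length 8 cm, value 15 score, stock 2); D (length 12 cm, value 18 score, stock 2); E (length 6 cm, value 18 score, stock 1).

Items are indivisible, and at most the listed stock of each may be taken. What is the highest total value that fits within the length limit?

46 score

Top feasible selections:
- 1×A + 1×E: length 16, value 46
- 1×A + 1×C: length 18, value 43
- 1×D + 1×E: length 18, value 36
- 1×C + 1×E: length 14, value 33
Best: 46 score.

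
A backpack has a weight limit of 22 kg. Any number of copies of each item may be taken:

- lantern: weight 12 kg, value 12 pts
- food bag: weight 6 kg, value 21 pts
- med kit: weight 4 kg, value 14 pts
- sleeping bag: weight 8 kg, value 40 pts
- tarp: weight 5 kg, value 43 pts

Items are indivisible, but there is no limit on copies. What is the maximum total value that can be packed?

172 pts

Best value-per-unit is tarp at 43/5, and filling with it alone uses weight 4×5=20. No mix of the others beats 4×43 = 172.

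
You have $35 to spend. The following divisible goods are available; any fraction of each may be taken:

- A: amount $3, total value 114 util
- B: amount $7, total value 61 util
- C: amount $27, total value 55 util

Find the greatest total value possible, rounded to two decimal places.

Take in order of value per unit:
- A (114/3 per unit): all 3 → value 114, running total 114.00
- B (61/7 per unit): all 7 → value 61, running total 175.00
- C (55/27 per unit): 25 of 27 → value 25×55/27 = 50.9259, running total 225.93
Total 225.93.

225.93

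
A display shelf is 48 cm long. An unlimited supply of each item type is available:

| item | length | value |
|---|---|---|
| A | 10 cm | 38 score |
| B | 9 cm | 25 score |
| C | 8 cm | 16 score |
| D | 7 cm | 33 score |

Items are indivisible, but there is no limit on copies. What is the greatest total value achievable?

Best value-per-unit is D at 33/7; filling with it alone gives 6×33 = 198.
Optimal mix: 2×A + 4×D → length 48, value 208.

208 score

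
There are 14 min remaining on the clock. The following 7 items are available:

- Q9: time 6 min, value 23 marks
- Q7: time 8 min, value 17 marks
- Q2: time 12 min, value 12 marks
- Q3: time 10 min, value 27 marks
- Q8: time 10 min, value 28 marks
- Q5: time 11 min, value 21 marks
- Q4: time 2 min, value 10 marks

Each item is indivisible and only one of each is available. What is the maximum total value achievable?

40 marks

Check high-value combinations within 14 min:
- Q9+Q7: time 6+8=14, value 23+17=40
- Q8+Q4: time 10+2=12, value 28+10=38
- Q3+Q4: time 10+2=12, value 27+10=37
Best: 40 marks.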